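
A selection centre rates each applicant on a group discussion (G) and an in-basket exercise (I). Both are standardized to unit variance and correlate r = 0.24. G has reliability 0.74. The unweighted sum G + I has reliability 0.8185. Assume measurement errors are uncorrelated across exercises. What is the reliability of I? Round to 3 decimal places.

Var(G+I) = 2 + 2·0.24 = 2.480.
True-score variance = ρ_G + ρ_I + 2·0.24, so 0.8185 = (0.74 + ρ_I + 0.48) / 2.480.
ρ_I = 0.8185·2.480 − 0.74 − 0.48 = 0.810.

0.810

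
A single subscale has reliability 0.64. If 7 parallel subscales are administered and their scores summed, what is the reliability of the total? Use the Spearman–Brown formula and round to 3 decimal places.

ρ_k = kρ / (1 + (k−1)ρ) = 7·0.64 / (1 + 6·0.64) = 4.480 / 4.840 = 0.926.

0.926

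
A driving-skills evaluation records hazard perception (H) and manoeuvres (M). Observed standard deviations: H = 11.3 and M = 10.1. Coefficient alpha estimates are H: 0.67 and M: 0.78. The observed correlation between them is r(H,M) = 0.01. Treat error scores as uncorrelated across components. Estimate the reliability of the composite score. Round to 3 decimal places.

Var(H+M) = 11.3² + 10.1² + 2·[11.3·10.1·0.01] = 229.7 + 2.2826 = 231.983.
With uncorrelated errors the cross-covariances are all true-score covariance, so they carry over unchanged; only the diagonal terms shrink to ρᵢσᵢ².
True-score variance = [11.3²·0.67 + 10.1²·0.78] + 2.2826 = 165.12 + 2.2826 = 167.403.
Reliability = 167.403 / 231.983 = 0.722.

0.722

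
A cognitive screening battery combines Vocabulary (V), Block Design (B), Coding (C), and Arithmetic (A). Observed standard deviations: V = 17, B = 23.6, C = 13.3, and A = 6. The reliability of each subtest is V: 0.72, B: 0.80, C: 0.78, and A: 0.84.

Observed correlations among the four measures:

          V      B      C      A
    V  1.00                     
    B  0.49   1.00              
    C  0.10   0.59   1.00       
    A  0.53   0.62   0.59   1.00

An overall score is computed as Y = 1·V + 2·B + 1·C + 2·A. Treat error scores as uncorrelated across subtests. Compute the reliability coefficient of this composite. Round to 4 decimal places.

Var(Y) = 17² + 2²·23.6² + 13.3² + 2²·6² + 2·[2·17·23.6·0.49 + 17·13.3·0.10 + 2·17·6·0.53 + 2·23.6·13.3·0.59 + 4·23.6·6·0.62 + 2·13.3·6·0.59] = 2837.73 + 2679.23 = 5516.96.
Under uncorrelated errors the observed covariances equal the true-score covariances, so only the own-variance terms attenuate.
True-score variance = [17²·0.72 + 2²·23.6²·0.80 + 13.3²·0.78 + 2²·6²·0.84] + 2679.23 = 2249.29 + 2679.23 = 4928.52.
Reliability = 4928.52 / 5516.96 = 0.8933.

0.8933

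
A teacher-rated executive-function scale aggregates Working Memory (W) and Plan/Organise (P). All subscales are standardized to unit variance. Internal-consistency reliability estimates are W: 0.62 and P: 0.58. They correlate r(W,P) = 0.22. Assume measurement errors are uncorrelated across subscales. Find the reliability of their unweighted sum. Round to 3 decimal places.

0.672

Var(W+P) = 2 + 2·[0.22] = 2 + 0.44 = 2.44.
Under uncorrelated errors the observed covariances equal the true-score covariances, so only the own-variance terms attenuate.
True-score variance = [0.62 + 0.58] + 0.44 = 1.2 + 0.44 = 1.64.
Reliability = 1.64 / 2.44 = 0.672.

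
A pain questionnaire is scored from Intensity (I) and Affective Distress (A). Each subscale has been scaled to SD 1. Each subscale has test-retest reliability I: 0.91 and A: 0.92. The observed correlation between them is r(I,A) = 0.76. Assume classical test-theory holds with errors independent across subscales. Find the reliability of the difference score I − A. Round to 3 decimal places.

0.646

Var(I−A) = 1 + 1 − 2·0.76 = 2 − 1.52 = 0.48.
Because errors are independent across components, Cov(Tᵢ,Tⱼ) = Cov(Xᵢ,Xⱼ); the off-diagonal part of the true-score variance is the same as above.
True-score variance = [0.91 + 0.92] − 1.52 = 1.83 − 1.52 = 0.31.
Reliability = 0.31 / 0.48 = 0.646.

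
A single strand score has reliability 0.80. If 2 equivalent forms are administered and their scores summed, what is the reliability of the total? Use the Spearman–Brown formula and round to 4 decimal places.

ρ_k = kρ / (1 + (k−1)ρ) = 2·0.80 / (1 + 1·0.80) = 1.600 / 1.800 = 0.8889.

0.8889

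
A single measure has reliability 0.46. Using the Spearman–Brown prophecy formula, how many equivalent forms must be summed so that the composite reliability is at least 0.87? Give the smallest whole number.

k ≥ ρ*(1−ρ₁)/(ρ₁(1−ρ*)) = 0.87·0.54 / (0.46·0.13) = 7.856.
Smallest integer k = 8.

8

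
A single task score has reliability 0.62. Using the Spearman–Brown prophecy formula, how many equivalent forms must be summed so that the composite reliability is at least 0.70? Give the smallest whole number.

k ≥ ρ*(1−ρ₁)/(ρ₁(1−ρ*)) = 0.70·0.38 / (0.62·0.30) = 1.430.
Smallest integer k = 2.

2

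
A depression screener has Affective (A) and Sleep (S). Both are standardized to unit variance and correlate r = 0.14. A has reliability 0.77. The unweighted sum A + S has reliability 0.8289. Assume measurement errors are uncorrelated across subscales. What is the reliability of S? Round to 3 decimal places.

0.840

Var(A+S) = 2 + 2·0.14 = 2.280.
True-score variance = ρ_A + ρ_S + 2·0.14, so 0.8289 = (0.77 + ρ_S + 0.28) / 2.280.
ρ_S = 0.8289·2.280 − 0.77 − 0.28 = 0.840.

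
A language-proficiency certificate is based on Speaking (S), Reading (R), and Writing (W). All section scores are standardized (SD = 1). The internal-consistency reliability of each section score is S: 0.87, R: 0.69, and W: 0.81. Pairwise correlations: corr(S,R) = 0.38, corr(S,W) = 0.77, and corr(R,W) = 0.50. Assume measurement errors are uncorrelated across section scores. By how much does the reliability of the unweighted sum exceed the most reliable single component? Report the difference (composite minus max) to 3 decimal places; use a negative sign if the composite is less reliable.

0.030

Var(sum) = 3 + 3.3 = 6.3; true-score variance = 2.37 + 3.3 = 5.67; composite reliability = 0.9000.
Max component reliability = 0.8700.
Difference = 0.9000 − 0.8700 = 0.030.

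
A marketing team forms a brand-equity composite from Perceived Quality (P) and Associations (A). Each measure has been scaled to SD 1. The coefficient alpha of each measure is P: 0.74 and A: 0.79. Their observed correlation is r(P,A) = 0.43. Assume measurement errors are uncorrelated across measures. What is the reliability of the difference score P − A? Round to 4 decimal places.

0.5877

Var(P−A) = 1 + 1 − 2·0.43 = 2 − 0.86 = 1.14.
With uncorrelated errors the cross-covariances are all true-score covariance, so they carry over unchanged; only the diagonal terms shrink to ρᵢσᵢ².
True-score variance = [0.74 + 0.79] − 0.86 = 1.53 − 0.86 = 0.67.
Reliability = 0.67 / 1.14 = 0.5877.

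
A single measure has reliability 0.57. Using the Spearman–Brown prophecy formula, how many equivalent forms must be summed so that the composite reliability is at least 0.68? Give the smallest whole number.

2

k ≥ ρ*(1−ρ₁)/(ρ₁(1−ρ*)) = 0.68·0.43 / (0.57·0.32) = 1.603.
Smallest integer k = 2.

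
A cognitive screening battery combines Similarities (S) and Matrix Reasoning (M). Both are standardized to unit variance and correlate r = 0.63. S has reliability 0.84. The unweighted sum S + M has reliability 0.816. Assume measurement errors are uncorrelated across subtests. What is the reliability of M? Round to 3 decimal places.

0.560

Var(S+M) = 2 + 2·0.63 = 3.260.
True-score variance = ρ_S + ρ_M + 2·0.63, so 0.816 = (0.84 + ρ_M + 1.26) / 3.260.
ρ_M = 0.816·3.260 − 0.84 − 1.26 = 0.560.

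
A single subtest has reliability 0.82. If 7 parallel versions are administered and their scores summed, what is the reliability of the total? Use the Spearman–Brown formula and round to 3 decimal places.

ρ_k = kρ / (1 + (k−1)ρ) = 7·0.82 / (1 + 6·0.82) = 5.740 / 5.920 = 0.970.

0.970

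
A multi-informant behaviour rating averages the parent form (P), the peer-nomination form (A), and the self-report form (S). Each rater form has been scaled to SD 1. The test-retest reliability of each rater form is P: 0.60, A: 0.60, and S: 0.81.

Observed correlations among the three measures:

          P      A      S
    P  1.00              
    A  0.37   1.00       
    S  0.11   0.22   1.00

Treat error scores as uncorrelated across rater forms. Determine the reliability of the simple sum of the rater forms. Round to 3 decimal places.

0.775

Var(P+A+S) = 3 + 2·[0.37 + 0.11 + 0.22] = 3 + 1.4 = 4.4.
With uncorrelated errors the cross-covariances are all true-score covariance, so they carry over unchanged; only the diagonal terms shrink to ρᵢσᵢ².
True-score variance = [0.60 + 0.60 + 0.81] + 1.4 = 2.01 + 1.4 = 3.41.
Reliability = 3.41 / 4.4 = 0.775.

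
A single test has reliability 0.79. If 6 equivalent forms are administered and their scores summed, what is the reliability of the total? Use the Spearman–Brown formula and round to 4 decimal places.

ρ_k = kρ / (1 + (k−1)ρ) = 6·0.79 / (1 + 5·0.79) = 4.740 / 4.950 = 0.9576.

0.9576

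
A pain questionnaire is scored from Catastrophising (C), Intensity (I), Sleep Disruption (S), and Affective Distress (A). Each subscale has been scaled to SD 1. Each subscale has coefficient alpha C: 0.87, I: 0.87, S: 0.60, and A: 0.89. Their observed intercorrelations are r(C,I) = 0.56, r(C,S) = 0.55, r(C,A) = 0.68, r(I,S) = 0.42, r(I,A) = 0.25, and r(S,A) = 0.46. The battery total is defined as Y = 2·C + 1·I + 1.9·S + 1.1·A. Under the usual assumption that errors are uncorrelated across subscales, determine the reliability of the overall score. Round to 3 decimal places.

0.904

Var(Y) = 2² + 1 + 1.9² + 1.1² + 2·[2·0.56 + 3.8·0.55 + 2.2·0.68 + 1.9·0.42 + 1.1·0.25 + 2.09·0.46] = 9.82 + 13.4808 = 23.3008.
With uncorrelated errors the cross-covariances are all true-score covariance, so they carry over unchanged; only the diagonal terms shrink to ρᵢσᵢ².
True-score variance = [2²·0.87 + 0.87 + 1.9²·0.60 + 1.1²·0.89] + 13.4808 = 7.5929 + 13.4808 = 21.0737.
Reliability = 21.0737 / 23.3008 = 0.904.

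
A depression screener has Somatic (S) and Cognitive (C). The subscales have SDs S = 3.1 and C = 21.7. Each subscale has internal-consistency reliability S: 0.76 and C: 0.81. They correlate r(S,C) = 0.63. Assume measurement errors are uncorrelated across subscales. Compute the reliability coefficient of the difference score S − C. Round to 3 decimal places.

Var(S−C) = 3.1² + 21.7² − 2·3.1·21.7·0.63 = 480.5 − 84.7602 = 395.74.
Under uncorrelated errors the observed covariances equal the true-score covariances, so only the own-variance terms attenuate.
True-score variance = [3.1²·0.76 + 21.7²·0.81] − 84.7602 = 388.725 − 84.7602 = 303.964.
Reliability = 303.964 / 395.74 = 0.768.

0.768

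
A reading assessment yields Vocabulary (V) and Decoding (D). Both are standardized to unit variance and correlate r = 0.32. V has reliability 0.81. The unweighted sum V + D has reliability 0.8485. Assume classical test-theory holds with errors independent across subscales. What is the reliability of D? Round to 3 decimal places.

Var(V+D) = 2 + 2·0.32 = 2.640.
True-score variance = ρ_V + ρ_D + 2·0.32, so 0.8485 = (0.81 + ρ_D + 0.64) / 2.640.
ρ_D = 0.8485·2.640 − 0.81 − 0.64 = 0.790.

0.790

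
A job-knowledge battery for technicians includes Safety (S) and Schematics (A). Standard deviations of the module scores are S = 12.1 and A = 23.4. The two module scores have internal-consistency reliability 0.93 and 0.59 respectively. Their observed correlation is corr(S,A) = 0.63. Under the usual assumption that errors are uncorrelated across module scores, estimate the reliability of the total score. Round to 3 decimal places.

0.777

Var(S+A) = 12.1² + 23.4² + 2·[12.1·23.4·0.63] = 693.97 + 356.756 = 1050.73.
With uncorrelated errors the cross-covariances are all true-score covariance, so they carry over unchanged; only the diagonal terms shrink to ρᵢσᵢ².
True-score variance = [12.1²·0.93 + 23.4²·0.59] + 356.756 = 459.222 + 356.756 = 815.978.
Reliability = 815.978 / 1050.73 = 0.777.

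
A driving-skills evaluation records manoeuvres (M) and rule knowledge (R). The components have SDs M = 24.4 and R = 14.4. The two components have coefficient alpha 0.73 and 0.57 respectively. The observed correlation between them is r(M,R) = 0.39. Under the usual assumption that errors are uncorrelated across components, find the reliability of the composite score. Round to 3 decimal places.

0.768

Var(M+R) = 24.4² + 14.4² + 2·[24.4·14.4·0.39] = 802.72 + 274.061 = 1076.78.
Under uncorrelated errors the observed covariances equal the true-score covariances, so only the own-variance terms attenuate.
True-score variance = [24.4²·0.73 + 14.4²·0.57] + 274.061 = 552.808 + 274.061 = 826.869.
Reliability = 826.869 / 1076.78 = 0.768.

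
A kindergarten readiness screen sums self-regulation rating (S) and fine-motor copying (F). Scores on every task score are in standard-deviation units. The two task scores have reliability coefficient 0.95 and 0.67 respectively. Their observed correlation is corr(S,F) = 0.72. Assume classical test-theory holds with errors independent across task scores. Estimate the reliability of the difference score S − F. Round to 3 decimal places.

0.321

Var(S−F) = 1 + 1 − 2·0.72 = 2 − 1.44 = 0.56.
With uncorrelated errors the cross-covariances are all true-score covariance, so they carry over unchanged; only the diagonal terms shrink to ρᵢσᵢ².
True-score variance = [0.95 + 0.67] − 1.44 = 1.62 − 1.44 = 0.18.
Reliability = 0.18 / 0.56 = 0.321.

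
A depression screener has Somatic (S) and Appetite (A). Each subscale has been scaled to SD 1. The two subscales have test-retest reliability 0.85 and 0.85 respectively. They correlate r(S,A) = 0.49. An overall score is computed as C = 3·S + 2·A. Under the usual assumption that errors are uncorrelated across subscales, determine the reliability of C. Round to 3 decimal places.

Var(C) = 3² + 2² + 2·[6·0.49] = 13 + 5.88 = 18.88.
Under uncorrelated errors the observed covariances equal the true-score covariances, so only the own-variance terms attenuate.
True-score variance = [3²·0.85 + 2²·0.85] + 5.88 = 11.05 + 5.88 = 16.93.
Reliability = 16.93 / 18.88 = 0.897.

0.897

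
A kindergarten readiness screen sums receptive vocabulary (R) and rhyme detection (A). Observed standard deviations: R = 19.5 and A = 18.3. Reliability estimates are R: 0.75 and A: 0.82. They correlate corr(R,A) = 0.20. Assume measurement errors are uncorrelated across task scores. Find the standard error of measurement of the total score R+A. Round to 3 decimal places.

12.464

Var(total) = 715.14 + 142.74 = 857.88.
True-score variance = 559.797 + 142.74 = 702.537, so reliability = 0.8189.
Error variance = 857.88 − 702.537 = 155.343; SEM = √155.343 = 12.464.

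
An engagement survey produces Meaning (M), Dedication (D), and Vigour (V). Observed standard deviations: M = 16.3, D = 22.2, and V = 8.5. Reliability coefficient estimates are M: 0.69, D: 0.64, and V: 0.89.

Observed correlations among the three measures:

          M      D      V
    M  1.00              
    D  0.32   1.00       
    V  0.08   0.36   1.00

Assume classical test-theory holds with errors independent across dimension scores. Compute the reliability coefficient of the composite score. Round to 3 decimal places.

Var(M+D+V) = 16.3² + 22.2² + 8.5² + 2·[16.3·22.2·0.32 + 16.3·8.5·0.08 + 22.2·8.5·0.36] = 830.78 + 389.622 = 1220.4.
With uncorrelated errors the cross-covariances are all true-score covariance, so they carry over unchanged; only the diagonal terms shrink to ρᵢσᵢ².
True-score variance = [16.3²·0.69 + 22.2²·0.64 + 8.5²·0.89] + 389.622 = 563.046 + 389.622 = 952.669.
Reliability = 952.669 / 1220.4 = 0.781.

0.781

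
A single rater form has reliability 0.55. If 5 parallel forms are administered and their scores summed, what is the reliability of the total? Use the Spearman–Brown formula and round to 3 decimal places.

0.859

ρ_k = kρ / (1 + (k−1)ρ) = 5·0.55 / (1 + 4·0.55) = 2.750 / 3.200 = 0.859.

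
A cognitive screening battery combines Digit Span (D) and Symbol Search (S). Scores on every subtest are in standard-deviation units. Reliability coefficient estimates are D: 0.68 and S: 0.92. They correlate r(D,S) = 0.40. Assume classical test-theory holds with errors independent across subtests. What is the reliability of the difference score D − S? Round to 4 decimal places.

0.6667

Var(D−S) = 1 + 1 − 2·0.40 = 2 − 0.8 = 1.2.
With uncorrelated errors the cross-covariances are all true-score covariance, so they carry over unchanged; only the diagonal terms shrink to ρᵢσᵢ².
True-score variance = [0.68 + 0.92] − 0.8 = 1.6 − 0.8 = 0.8.
Reliability = 0.8 / 1.2 = 0.6667.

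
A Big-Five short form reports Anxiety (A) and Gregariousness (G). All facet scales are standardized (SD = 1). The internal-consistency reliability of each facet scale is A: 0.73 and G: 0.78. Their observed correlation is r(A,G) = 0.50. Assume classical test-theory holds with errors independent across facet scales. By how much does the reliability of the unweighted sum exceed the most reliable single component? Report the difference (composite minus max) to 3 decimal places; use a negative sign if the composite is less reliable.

Var(sum) = 2 + 1 = 3; true-score variance = 1.51 + 1 = 2.51; composite reliability = 0.8367.
Max component reliability = 0.7800.
Difference = 0.8367 − 0.7800 = 0.057.

0.057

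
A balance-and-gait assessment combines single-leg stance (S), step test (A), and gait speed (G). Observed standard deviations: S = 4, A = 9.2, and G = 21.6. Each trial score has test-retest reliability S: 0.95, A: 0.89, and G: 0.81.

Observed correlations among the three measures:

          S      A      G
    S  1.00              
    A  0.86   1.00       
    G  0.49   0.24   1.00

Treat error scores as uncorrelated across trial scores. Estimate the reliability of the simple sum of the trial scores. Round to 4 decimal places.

Var(S+A+G) = 4² + 9.2² + 21.6² + 2·[4·9.2·0.86 + 4·21.6·0.49 + 9.2·21.6·0.24] = 567.2 + 243.354 = 810.554.
Because errors are independent across components, Cov(Tᵢ,Tⱼ) = Cov(Xᵢ,Xⱼ); the off-diagonal part of the true-score variance is the same as above.
True-score variance = [4²·0.95 + 9.2²·0.89 + 21.6²·0.81] + 243.354 = 468.443 + 243.354 = 711.797.
Reliability = 711.797 / 810.554 = 0.8782.

0.8782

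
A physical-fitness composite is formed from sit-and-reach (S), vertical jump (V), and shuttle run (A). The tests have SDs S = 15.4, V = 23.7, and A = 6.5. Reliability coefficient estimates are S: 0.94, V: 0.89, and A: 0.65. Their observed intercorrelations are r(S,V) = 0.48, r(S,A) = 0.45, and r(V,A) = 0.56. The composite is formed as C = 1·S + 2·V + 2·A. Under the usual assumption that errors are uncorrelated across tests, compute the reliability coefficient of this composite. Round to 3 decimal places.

0.924

Var(C) = 15.4² + 2²·23.7² + 2²·6.5² + 2·[2·15.4·23.7·0.48 + 2·15.4·6.5·0.45 + 4·23.7·6.5·0.56] = 2652.92 + 1571.09 = 4224.01.
Because errors are independent across components, Cov(Tᵢ,Tⱼ) = Cov(Xᵢ,Xⱼ); the off-diagonal part of the true-score variance is the same as above.
True-score variance = [15.4²·0.94 + 2²·23.7²·0.89 + 2²·6.5²·0.65] + 1571.09 = 2332.4 + 1571.09 = 3903.48.
Reliability = 3903.48 / 4224.01 = 0.924.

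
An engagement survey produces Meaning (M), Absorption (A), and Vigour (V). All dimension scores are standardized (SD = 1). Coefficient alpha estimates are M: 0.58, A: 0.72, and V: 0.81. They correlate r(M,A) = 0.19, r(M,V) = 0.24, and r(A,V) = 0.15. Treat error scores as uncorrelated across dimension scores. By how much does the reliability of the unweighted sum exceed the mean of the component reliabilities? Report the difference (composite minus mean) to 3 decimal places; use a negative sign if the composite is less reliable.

0.083

Var(sum) = 3 + 1.16 = 4.16; true-score variance = 2.11 + 1.16 = 3.27; composite reliability = 0.7861.
Mean component reliability = 0.7033.
Difference = 0.7861 − 0.7033 = 0.083.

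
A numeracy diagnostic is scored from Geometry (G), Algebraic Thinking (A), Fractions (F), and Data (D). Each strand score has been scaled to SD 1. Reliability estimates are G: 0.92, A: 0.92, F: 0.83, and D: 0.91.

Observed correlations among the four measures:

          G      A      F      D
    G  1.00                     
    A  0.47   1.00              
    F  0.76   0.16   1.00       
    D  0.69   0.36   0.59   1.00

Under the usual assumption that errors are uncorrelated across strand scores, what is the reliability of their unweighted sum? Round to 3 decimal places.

Var(G+A+F+D) = 4 + 2·[0.47 + 0.76 + 0.69 + 0.16 + 0.36 + 0.59] = 4 + 6.06 = 10.06.
Under uncorrelated errors the observed covariances equal the true-score covariances, so only the own-variance terms attenuate.
True-score variance = [0.92 + 0.92 + 0.83 + 0.91] + 6.06 = 3.58 + 6.06 = 9.64.
Reliability = 9.64 / 10.06 = 0.958.

0.958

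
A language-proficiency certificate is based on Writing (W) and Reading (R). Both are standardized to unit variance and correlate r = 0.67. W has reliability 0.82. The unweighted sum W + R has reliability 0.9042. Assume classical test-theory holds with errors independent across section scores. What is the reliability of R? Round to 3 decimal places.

0.860

Var(W+R) = 2 + 2·0.67 = 3.340.
True-score variance = ρ_W + ρ_R + 2·0.67, so 0.9042 = (0.82 + ρ_R + 1.34) / 3.340.
ρ_R = 0.9042·3.340 − 0.82 − 1.34 = 0.860.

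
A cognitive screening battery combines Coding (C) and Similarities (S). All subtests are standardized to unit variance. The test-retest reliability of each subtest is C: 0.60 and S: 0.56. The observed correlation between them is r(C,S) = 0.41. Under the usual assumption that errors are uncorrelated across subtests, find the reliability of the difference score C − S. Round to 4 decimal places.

Var(C−S) = 1 + 1 − 2·0.41 = 2 − 0.82 = 1.18.
Under uncorrelated errors the observed covariances equal the true-score covariances, so only the own-variance terms attenuate.
True-score variance = [0.60 + 0.56] − 0.82 = 1.16 − 0.82 = 0.34.
Reliability = 0.34 / 1.18 = 0.2881.

0.2881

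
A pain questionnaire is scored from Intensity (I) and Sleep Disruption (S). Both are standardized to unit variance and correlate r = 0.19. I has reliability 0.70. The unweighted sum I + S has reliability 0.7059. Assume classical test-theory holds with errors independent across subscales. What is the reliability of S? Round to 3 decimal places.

0.600

Var(I+S) = 2 + 2·0.19 = 2.380.
True-score variance = ρ_I + ρ_S + 2·0.19, so 0.7059 = (0.70 + ρ_S + 0.38) / 2.380.
ρ_S = 0.7059·2.380 − 0.70 − 0.38 = 0.600.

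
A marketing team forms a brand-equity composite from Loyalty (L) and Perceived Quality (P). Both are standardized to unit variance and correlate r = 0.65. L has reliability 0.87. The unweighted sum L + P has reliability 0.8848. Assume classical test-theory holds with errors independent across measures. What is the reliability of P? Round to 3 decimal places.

Var(L+P) = 2 + 2·0.65 = 3.300.
True-score variance = ρ_L + ρ_P + 2·0.65, so 0.8848 = (0.87 + ρ_P + 1.30) / 3.300.
ρ_P = 0.8848·3.300 − 0.87 − 1.30 = 0.750.

0.750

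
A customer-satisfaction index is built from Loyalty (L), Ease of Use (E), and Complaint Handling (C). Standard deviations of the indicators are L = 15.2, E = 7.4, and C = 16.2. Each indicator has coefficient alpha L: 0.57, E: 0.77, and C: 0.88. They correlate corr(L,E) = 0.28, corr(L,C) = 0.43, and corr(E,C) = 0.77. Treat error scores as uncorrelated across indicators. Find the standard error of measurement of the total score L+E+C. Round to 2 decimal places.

Var(total) = 548.24 + 459.37 = 1007.61.
True-score variance = 404.805 + 459.37 = 864.176, so reliability = 0.8576.
Error variance = 1007.61 − 864.176 = 143.435; SEM = √143.435 = 11.98.

11.98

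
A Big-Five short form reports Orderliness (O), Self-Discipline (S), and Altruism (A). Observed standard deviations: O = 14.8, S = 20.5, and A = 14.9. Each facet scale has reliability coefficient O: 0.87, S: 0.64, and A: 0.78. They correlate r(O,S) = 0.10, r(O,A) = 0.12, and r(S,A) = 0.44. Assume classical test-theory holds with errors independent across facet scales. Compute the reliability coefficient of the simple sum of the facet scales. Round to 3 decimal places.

0.816

Var(O+S+A) = 14.8² + 20.5² + 14.9² + 2·[14.8·20.5·0.10 + 14.8·14.9·0.12 + 20.5·14.9·0.44] = 861.3 + 382.401 = 1243.7.
With uncorrelated errors the cross-covariances are all true-score covariance, so they carry over unchanged; only the diagonal terms shrink to ρᵢσᵢ².
True-score variance = [14.8²·0.87 + 20.5²·0.64 + 14.9²·0.78] + 382.401 = 632.693 + 382.401 = 1015.09.
Reliability = 1015.09 / 1243.7 = 0.816.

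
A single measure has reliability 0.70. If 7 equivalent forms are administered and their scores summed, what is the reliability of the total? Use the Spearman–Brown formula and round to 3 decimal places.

ρ_k = kρ / (1 + (k−1)ρ) = 7·0.70 / (1 + 6·0.70) = 4.900 / 5.200 = 0.942.

0.942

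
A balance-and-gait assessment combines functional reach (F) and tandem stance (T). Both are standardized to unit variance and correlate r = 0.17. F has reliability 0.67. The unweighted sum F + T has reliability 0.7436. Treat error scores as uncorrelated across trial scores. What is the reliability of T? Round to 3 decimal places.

Var(F+T) = 2 + 2·0.17 = 2.340.
True-score variance = ρ_F + ρ_T + 2·0.17, so 0.7436 = (0.67 + ρ_T + 0.34) / 2.340.
ρ_T = 0.7436·2.340 − 0.67 − 0.34 = 0.730.

0.730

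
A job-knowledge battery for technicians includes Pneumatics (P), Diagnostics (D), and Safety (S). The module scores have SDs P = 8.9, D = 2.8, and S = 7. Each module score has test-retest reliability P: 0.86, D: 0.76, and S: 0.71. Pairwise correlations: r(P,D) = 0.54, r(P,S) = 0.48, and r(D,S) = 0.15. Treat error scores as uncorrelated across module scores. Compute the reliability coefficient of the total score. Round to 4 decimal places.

Var(P+D+S) = 8.9² + 2.8² + 7² + 2·[8.9·2.8·0.54 + 8.9·7·0.48 + 2.8·7·0.15] = 136.05 + 92.6016 = 228.652.
Because errors are independent across components, Cov(Tᵢ,Tⱼ) = Cov(Xᵢ,Xⱼ); the off-diagonal part of the true-score variance is the same as above.
True-score variance = [8.9²·0.86 + 2.8²·0.76 + 7²·0.71] + 92.6016 = 108.869 + 92.6016 = 201.471.
Reliability = 201.471 / 228.652 = 0.8811.

0.8811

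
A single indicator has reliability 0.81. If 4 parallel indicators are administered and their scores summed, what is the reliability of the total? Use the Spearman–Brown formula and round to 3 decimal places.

0.945

ρ_k = kρ / (1 + (k−1)ρ) = 4·0.81 / (1 + 3·0.81) = 3.240 / 3.430 = 0.945.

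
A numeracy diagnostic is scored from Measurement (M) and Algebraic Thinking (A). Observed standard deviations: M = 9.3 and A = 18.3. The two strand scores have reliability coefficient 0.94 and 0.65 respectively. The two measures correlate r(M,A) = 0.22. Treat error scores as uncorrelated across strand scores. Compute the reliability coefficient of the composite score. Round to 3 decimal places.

Var(M+A) = 9.3² + 18.3² + 2·[9.3·18.3·0.22] = 421.38 + 74.8836 = 496.264.
Under uncorrelated errors the observed covariances equal the true-score covariances, so only the own-variance terms attenuate.
True-score variance = [9.3²·0.94 + 18.3²·0.65] + 74.8836 = 298.979 + 74.8836 = 373.863.
Reliability = 373.863 / 496.264 = 0.753.

0.753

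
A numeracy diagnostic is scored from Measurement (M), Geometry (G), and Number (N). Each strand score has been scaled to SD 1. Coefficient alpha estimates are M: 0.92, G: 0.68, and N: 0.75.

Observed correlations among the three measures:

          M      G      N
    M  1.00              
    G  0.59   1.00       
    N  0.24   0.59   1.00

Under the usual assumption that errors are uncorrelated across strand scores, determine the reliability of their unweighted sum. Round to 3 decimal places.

0.889

Var(M+G+N) = 3 + 2·[0.59 + 0.24 + 0.59] = 3 + 2.84 = 5.84.
With uncorrelated errors the cross-covariances are all true-score covariance, so they carry over unchanged; only the diagonal terms shrink to ρᵢσᵢ².
True-score variance = [0.92 + 0.68 + 0.75] + 2.84 = 2.35 + 2.84 = 5.19.
Reliability = 5.19 / 5.84 = 0.889.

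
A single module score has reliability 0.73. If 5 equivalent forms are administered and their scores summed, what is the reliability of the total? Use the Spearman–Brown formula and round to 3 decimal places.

0.931

ρ_k = kρ / (1 + (k−1)ρ) = 5·0.73 / (1 + 4·0.73) = 3.650 / 3.920 = 0.931.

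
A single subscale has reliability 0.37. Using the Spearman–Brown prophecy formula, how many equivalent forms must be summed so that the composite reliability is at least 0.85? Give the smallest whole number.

k ≥ ρ*(1−ρ₁)/(ρ₁(1−ρ*)) = 0.85·0.63 / (0.37·0.15) = 9.649.
Smallest integer k = 10.

10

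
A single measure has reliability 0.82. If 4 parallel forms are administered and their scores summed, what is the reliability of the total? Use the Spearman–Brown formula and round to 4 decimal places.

ρ_k = kρ / (1 + (k−1)ρ) = 4·0.82 / (1 + 3·0.82) = 3.280 / 3.460 = 0.9480.

0.9480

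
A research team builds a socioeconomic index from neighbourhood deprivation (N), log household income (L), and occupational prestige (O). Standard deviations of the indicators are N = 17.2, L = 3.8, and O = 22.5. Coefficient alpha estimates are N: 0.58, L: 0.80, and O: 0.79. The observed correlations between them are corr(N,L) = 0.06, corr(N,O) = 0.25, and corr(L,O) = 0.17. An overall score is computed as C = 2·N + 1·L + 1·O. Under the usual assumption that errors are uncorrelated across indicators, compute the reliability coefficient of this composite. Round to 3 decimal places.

Var(C) = 2²·17.2² + 3.8² + 22.5² + 2·[2·17.2·3.8·0.06 + 2·17.2·22.5·0.25 + 3.8·22.5·0.17] = 1704.05 + 431.756 = 2135.81.
Under uncorrelated errors the observed covariances equal the true-score covariances, so only the own-variance terms attenuate.
True-score variance = [2²·17.2²·0.58 + 3.8²·0.80 + 22.5²·0.79] + 431.756 = 1097.84 + 431.756 = 1529.59.
Reliability = 1529.59 / 2135.81 = 0.716.

0.716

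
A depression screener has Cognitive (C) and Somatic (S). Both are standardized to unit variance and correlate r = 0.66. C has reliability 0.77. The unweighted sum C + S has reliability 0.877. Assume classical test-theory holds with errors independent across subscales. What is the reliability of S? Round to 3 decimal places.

0.822

Var(C+S) = 2 + 2·0.66 = 3.320.
True-score variance = ρ_C + ρ_S + 2·0.66, so 0.877 = (0.77 + ρ_S + 1.32) / 3.320.
ρ_S = 0.877·3.320 − 0.77 − 1.32 = 0.822.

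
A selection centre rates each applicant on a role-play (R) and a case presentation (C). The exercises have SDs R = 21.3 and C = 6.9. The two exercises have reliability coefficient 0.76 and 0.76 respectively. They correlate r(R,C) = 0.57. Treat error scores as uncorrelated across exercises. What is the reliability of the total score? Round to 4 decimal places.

Var(R+C) = 21.3² + 6.9² + 2·[21.3·6.9·0.57] = 501.3 + 167.546 = 668.846.
Under uncorrelated errors the observed covariances equal the true-score covariances, so only the own-variance terms attenuate.
True-score variance = [21.3²·0.76 + 6.9²·0.76] + 167.546 = 380.988 + 167.546 = 548.534.
Reliability = 548.534 / 668.846 = 0.8201.

0.8201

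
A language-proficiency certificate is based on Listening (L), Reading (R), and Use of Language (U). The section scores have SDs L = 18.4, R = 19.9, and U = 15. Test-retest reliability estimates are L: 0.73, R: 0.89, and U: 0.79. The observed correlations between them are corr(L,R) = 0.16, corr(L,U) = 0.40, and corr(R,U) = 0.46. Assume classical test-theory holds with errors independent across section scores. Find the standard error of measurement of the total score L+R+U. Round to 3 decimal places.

13.499

Var(total) = 959.57 + 612.591 = 1572.16.
True-score variance = 777.348 + 612.591 = 1389.94, so reliability = 0.8841.
Error variance = 1572.16 − 1389.94 = 182.222; SEM = √182.222 = 13.499.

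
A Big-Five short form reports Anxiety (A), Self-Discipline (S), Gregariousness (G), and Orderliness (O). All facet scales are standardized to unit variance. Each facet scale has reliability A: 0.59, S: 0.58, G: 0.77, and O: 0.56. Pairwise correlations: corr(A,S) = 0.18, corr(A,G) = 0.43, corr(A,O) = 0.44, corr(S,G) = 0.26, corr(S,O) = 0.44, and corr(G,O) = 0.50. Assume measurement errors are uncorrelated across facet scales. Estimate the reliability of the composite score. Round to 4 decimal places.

0.8235

Var(A+S+G+O) = 4 + 2·[0.18 + 0.43 + 0.44 + 0.26 + 0.44 + 0.50] = 4 + 4.5 = 8.5.
With uncorrelated errors the cross-covariances are all true-score covariance, so they carry over unchanged; only the diagonal terms shrink to ρᵢσᵢ².
True-score variance = [0.59 + 0.58 + 0.77 + 0.56] + 4.5 = 2.5 + 4.5 = 7.
Reliability = 7 / 8.5 = 0.8235.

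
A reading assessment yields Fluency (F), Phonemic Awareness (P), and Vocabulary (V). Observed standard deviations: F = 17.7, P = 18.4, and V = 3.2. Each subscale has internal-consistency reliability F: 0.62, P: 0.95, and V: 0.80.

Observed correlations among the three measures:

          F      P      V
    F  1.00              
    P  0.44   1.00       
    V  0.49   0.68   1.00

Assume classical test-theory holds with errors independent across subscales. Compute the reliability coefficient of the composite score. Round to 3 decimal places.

0.873

Var(F+P+V) = 17.7² + 18.4² + 3.2² + 2·[17.7·18.4·0.44 + 17.7·3.2·0.49 + 18.4·3.2·0.68] = 662.09 + 422.182 = 1084.27.
Because errors are independent across components, Cov(Tᵢ,Tⱼ) = Cov(Xᵢ,Xⱼ); the off-diagonal part of the true-score variance is the same as above.
True-score variance = [17.7²·0.62 + 18.4²·0.95 + 3.2²·0.80] + 422.182 = 524.064 + 422.182 = 946.246.
Reliability = 946.246 / 1084.27 = 0.873.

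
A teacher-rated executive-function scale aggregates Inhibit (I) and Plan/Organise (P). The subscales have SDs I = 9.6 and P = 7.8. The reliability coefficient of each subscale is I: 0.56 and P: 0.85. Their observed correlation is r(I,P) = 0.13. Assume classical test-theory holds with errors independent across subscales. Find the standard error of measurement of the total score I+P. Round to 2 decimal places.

Var(total) = 153 + 19.4688 = 172.469.
True-score variance = 103.324 + 19.4688 = 122.792, so reliability = 0.7120.
Error variance = 172.469 − 122.792 = 49.6764; SEM = √49.6764 = 7.05.

7.05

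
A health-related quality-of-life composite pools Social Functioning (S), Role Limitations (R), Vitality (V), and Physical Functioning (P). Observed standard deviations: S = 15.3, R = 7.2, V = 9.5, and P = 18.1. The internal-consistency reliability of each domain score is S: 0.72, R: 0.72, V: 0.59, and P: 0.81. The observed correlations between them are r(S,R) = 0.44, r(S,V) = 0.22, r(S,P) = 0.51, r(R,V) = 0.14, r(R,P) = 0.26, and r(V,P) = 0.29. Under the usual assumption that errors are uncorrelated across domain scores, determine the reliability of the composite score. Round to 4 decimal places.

Var(S+R+V+P) = 15.3² + 7.2² + 9.5² + 18.1² + 2·[15.3·7.2·0.44 + 15.3·9.5·0.22 + 15.3·18.1·0.51 + 7.2·9.5·0.14 + 7.2·18.1·0.26 + 9.5·18.1·0.29] = 703.79 + 630.013 = 1333.8.
Because errors are independent across components, Cov(Tᵢ,Tⱼ) = Cov(Xᵢ,Xⱼ); the off-diagonal part of the true-score variance is the same as above.
True-score variance = [15.3²·0.72 + 7.2²·0.72 + 9.5²·0.59 + 18.1²·0.81] + 630.013 = 524.481 + 630.013 = 1154.49.
Reliability = 1154.49 / 1333.8 = 0.8656.

0.8656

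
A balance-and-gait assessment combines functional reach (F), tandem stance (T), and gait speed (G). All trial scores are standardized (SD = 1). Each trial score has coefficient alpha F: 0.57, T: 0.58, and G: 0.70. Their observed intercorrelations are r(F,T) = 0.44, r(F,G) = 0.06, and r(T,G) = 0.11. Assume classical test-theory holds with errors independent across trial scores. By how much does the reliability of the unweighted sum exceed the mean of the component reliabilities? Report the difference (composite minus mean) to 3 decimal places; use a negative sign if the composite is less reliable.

Var(sum) = 3 + 1.22 = 4.22; true-score variance = 1.85 + 1.22 = 3.07; composite reliability = 0.7275.
Mean component reliability = 0.6167.
Difference = 0.7275 − 0.6167 = 0.111.

0.111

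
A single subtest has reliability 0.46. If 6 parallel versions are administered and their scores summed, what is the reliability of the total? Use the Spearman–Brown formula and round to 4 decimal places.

ρ_k = kρ / (1 + (k−1)ρ) = 6·0.46 / (1 + 5·0.46) = 2.760 / 3.300 = 0.8364.

0.8364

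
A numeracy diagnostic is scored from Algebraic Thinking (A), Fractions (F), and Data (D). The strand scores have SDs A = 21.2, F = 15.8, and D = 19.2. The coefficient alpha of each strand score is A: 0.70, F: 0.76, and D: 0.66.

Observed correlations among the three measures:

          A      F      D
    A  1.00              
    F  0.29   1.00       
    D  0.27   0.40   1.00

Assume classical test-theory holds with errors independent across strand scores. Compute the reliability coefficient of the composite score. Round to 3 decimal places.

Var(A+F+D) = 21.2² + 15.8² + 19.2² + 2·[21.2·15.8·0.29 + 21.2·19.2·0.27 + 15.8·19.2·0.40] = 1067.72 + 656.766 = 1724.49.
With uncorrelated errors the cross-covariances are all true-score covariance, so they carry over unchanged; only the diagonal terms shrink to ρᵢσᵢ².
True-score variance = [21.2²·0.70 + 15.8²·0.76 + 19.2²·0.66] + 656.766 = 747.637 + 656.766 = 1404.4.
Reliability = 1404.4 / 1724.49 = 0.814.

0.814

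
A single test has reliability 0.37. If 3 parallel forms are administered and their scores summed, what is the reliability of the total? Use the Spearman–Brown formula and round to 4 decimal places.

0.6379

ρ_k = kρ / (1 + (k−1)ρ) = 3·0.37 / (1 + 2·0.37) = 1.110 / 1.740 = 0.6379.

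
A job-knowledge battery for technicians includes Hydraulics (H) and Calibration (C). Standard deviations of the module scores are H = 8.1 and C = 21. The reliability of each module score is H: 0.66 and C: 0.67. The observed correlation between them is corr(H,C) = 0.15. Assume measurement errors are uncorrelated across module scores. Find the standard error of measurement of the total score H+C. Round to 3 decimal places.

Var(total) = 506.61 + 51.03 = 557.64.
True-score variance = 338.773 + 51.03 = 389.803, so reliability = 0.6990.
Error variance = 557.64 − 389.803 = 167.837; SEM = √167.837 = 12.955.

12.955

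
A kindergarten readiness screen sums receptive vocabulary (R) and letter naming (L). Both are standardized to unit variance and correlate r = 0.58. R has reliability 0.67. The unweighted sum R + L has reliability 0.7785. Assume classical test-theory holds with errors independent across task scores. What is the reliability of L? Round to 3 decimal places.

0.630

Var(R+L) = 2 + 2·0.58 = 3.160.
True-score variance = ρ_R + ρ_L + 2·0.58, so 0.7785 = (0.67 + ρ_L + 1.16) / 3.160.
ρ_L = 0.7785·3.160 − 0.67 − 1.16 = 0.630.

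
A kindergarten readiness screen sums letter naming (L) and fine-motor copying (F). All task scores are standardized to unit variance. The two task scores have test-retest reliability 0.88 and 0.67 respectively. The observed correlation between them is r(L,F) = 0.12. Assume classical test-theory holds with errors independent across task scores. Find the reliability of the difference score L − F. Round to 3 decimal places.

Var(L−F) = 1 + 1 − 2·0.12 = 2 − 0.24 = 1.76.
Because errors are independent across components, Cov(Tᵢ,Tⱼ) = Cov(Xᵢ,Xⱼ); the off-diagonal part of the true-score variance is the same as above.
True-score variance = [0.88 + 0.67] − 0.24 = 1.55 − 0.24 = 1.31.
Reliability = 1.31 / 1.76 = 0.744.

0.744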